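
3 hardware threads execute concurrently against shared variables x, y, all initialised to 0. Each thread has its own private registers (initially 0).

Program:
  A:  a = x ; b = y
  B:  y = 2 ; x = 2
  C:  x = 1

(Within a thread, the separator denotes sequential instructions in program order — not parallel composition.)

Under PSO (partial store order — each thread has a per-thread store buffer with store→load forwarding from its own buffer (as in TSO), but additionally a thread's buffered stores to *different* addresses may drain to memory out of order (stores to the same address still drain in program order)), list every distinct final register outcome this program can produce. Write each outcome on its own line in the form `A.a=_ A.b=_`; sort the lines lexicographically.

A.a=0 A.b=0
A.a=0 A.b=2
A.a=1 A.b=0
A.a=1 A.b=2
A.a=2 A.b=0
A.a=2 A.b=2

outcome vector order: (A.a,A.b)
|PSO outcomes| = 6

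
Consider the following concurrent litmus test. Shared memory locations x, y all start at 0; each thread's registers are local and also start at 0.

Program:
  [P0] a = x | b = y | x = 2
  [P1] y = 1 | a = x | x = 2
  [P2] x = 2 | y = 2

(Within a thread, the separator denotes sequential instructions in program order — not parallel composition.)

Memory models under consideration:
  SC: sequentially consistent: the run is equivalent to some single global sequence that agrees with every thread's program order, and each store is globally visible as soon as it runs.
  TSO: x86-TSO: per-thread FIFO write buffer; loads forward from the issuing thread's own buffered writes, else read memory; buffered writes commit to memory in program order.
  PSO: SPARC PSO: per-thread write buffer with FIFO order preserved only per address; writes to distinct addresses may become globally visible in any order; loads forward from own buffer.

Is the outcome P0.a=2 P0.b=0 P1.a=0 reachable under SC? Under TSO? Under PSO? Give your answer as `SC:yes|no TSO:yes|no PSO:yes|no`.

outcome vector order: (P0.a,P0.b,P1.a)
SC: 11 outcomes — {<0 0 0> <0 0 2> <0 1 0> <0 1 2> <0 2 0> <0 2 2> <2 0 2> <2 1 0> <2 1 2> <2 2 0> <2 2 2>}
TSO: 12 outcomes — {<0 0 0> <0 0 2> <0 1 0> <0 1 2> <0 2 0> <0 2 2> <2 0 0> <2 0 2> <2 1 0> <2 1 2> <2 2 0> <2 2 2>}
PSO: 12 outcomes — {<0 0 0> <0 0 2> <0 1 0> <0 1 2> <0 2 0> <0 2 2> <2 0 0> <2 0 2> <2 1 0> <2 1 2> <2 2 0> <2 2 2>}
target <2 0 0> ∈ {TSO,PSO}

SC:no TSO:yes PSO:yes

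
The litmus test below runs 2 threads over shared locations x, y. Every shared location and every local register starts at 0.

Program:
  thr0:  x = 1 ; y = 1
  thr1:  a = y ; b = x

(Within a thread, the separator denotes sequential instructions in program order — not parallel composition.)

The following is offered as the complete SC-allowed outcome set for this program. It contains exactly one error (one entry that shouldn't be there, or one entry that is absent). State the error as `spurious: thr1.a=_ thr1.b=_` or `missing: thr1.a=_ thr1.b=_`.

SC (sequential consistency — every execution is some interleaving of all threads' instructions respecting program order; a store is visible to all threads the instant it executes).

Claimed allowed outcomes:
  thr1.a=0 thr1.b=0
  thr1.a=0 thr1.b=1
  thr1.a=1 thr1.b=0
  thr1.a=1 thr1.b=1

outcome vector order: (thr1.a,thr1.b)
[SC] allowed = {00 01 11}
claimed∖SC = {10}

spurious: thr1.a=1 thr1.b=0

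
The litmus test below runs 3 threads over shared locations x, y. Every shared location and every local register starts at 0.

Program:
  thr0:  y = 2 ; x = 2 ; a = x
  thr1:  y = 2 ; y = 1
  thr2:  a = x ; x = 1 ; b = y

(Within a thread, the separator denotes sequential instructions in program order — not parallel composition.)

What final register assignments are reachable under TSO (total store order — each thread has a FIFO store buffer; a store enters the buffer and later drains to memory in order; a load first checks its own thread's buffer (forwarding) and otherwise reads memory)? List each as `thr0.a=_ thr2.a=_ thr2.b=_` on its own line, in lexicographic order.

thr0.a=1 thr2.a=0 thr2.b=0
thr0.a=1 thr2.a=0 thr2.b=1
thr0.a=1 thr2.a=0 thr2.b=2
thr0.a=1 thr2.a=2 thr2.b=1
thr0.a=1 thr2.a=2 thr2.b=2
thr0.a=2 thr2.a=0 thr2.b=0
thr0.a=2 thr2.a=0 thr2.b=1
thr0.a=2 thr2.a=0 thr2.b=2
thr0.a=2 thr2.a=2 thr2.b=1
thr0.a=2 thr2.a=2 thr2.b=2

outcome vector order: (thr0.a,thr2.a,thr2.b)
|TSO outcomes| = 10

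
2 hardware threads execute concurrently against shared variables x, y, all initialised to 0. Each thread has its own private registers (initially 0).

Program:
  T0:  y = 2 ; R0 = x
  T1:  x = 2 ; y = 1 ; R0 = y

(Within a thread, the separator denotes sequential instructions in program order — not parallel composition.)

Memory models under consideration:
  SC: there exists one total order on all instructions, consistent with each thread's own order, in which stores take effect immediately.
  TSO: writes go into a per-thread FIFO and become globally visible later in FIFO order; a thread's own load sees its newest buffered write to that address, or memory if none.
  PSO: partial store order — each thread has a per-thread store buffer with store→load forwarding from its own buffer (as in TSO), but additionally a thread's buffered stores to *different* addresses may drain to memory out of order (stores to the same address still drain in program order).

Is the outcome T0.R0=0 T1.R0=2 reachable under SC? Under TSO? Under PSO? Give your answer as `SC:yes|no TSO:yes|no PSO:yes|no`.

outcome vector order: (T0.R0,T1.R0)
SC: 3 outcomes — {(0,1); (2,1); (2,2)}
TSO: 4 outcomes — {(0,1); (0,2); (2,1); (2,2)}
PSO: 4 outcomes — {(0,1); (0,2); (2,1); (2,2)}
target (0,2) ∈ {TSO,PSO}

SC:no TSO:yes PSO:yes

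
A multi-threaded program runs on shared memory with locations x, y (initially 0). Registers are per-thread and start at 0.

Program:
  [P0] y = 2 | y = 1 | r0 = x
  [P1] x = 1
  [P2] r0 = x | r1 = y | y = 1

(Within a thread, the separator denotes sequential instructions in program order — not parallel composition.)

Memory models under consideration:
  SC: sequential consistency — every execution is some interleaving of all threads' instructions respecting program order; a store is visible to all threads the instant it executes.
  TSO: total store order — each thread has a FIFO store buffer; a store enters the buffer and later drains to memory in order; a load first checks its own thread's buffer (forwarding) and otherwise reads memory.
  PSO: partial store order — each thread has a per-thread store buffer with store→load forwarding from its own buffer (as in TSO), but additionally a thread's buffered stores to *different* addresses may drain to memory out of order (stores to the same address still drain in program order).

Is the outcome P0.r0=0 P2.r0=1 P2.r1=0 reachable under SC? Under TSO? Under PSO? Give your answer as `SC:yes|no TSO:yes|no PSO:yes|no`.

outcome vector order: (P0.r0,P2.r0,P2.r1)
under SC → 0/0/0, 0/0/1, 0/0/2, 0/1/1, 1/0/0, 1/0/1, 1/0/2, 1/1/0, 1/1/1, 1/1/2
under TSO → 0/0/0, 0/0/1, 0/0/2, 0/1/0, 0/1/1, 0/1/2, 1/0/0, 1/0/1, 1/0/2, 1/1/0, 1/1/1, 1/1/2
under PSO → 0/0/0, 0/0/1, 0/0/2, 0/1/0, 0/1/1, 0/1/2, 1/0/0, 1/0/1, 1/0/2, 1/1/0, 1/1/1, 1/1/2
target 0/1/0 ∈ {TSO,PSO}

SC:no TSO:yes PSO:yes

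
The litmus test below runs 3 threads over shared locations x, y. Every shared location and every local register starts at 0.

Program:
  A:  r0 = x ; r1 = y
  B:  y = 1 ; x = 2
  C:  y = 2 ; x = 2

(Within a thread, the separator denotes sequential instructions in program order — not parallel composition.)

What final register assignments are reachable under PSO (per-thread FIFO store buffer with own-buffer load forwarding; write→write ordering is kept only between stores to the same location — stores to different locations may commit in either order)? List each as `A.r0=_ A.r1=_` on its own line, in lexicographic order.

outcome vector order: (A.r0,A.r1)
|PSO outcomes| = 6

A.r0=0 A.r1=0
A.r0=0 A.r1=1
A.r0=0 A.r1=2
A.r0=2 A.r1=0
A.r0=2 A.r1=1
A.r0=2 A.r1=2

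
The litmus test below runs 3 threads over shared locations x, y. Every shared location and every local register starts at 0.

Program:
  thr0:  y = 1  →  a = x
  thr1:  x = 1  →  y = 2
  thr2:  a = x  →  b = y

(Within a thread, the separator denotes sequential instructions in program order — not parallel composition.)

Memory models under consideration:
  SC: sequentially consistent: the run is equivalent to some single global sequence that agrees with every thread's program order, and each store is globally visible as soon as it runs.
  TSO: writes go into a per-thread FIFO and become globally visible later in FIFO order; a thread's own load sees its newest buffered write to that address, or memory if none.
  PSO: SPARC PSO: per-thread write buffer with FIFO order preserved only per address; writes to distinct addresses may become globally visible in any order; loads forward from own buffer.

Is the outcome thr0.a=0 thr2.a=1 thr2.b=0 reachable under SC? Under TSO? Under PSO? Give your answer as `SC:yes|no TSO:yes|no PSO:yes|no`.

SC:no TSO:yes PSO:yes

outcome vector order: (thr0.a,thr2.a,thr2.b)
[SC] allowed = {000, 001, 002, 011, 012, 100, 101, 102, 110, 111, 112}
[TSO] allowed = {000, 001, 002, 010, 011, 012, 100, 101, 102, 110, 111, 112}
[PSO] allowed = {000, 001, 002, 010, 011, 012, 100, 101, 102, 110, 111, 112}
target 010 ∈ {TSO,PSO}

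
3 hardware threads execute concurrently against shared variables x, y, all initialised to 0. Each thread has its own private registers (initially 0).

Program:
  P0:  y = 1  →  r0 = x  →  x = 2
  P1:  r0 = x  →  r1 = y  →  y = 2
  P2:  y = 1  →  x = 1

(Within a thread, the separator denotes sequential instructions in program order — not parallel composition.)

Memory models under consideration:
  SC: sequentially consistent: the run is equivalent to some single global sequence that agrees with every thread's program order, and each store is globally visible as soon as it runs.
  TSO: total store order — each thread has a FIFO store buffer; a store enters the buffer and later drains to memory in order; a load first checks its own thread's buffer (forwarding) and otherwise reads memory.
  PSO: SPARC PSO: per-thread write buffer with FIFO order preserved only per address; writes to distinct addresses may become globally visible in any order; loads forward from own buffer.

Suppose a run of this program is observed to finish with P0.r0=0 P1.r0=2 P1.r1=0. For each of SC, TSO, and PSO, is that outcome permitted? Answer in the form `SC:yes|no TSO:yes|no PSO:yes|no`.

outcome vector order: (P0.r0,P1.r0,P1.r1)
under SC → 0/0/0; 0/0/1; 0/1/1; 0/2/1; 1/0/0; 1/0/1; 1/1/1; 1/2/1
under TSO → 0/0/0; 0/0/1; 0/1/1; 0/2/1; 1/0/0; 1/0/1; 1/1/1; 1/2/1
under PSO → 0/0/0; 0/0/1; 0/1/0; 0/1/1; 0/2/0; 0/2/1; 1/0/0; 1/0/1; 1/1/0; 1/1/1; 1/2/0; 1/2/1
target 0/2/0 ∈ {PSO}

SC:no TSO:no PSO:yes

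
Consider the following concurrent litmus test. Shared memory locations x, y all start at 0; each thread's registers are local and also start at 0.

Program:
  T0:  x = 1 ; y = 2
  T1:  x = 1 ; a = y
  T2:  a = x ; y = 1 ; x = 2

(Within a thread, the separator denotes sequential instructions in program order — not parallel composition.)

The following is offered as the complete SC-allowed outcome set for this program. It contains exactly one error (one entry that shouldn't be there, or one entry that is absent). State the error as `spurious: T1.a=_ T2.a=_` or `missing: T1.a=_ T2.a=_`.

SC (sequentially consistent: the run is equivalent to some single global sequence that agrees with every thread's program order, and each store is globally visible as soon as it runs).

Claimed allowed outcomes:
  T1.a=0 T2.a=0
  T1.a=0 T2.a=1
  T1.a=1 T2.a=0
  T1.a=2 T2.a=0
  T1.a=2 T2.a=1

missing: T1.a=1 T2.a=1

outcome vector order: (T1.a,T2.a)
SC (6): 0/0, 0/1, 1/0, 1/1, 2/0, 2/1
SC∖claimed = {1/1}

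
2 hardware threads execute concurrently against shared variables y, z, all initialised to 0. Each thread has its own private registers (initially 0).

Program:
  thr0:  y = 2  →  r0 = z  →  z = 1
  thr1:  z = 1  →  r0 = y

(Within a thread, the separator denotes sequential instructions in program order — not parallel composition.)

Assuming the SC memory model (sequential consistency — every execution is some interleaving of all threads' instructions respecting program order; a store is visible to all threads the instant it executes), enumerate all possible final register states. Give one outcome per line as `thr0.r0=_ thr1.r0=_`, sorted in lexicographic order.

outcome vector order: (thr0.r0,thr1.r0)
|SC outcomes| = 3

thr0.r0=0 thr1.r0=2
thr0.r0=1 thr1.r0=0
thr0.r0=1 thr1.r0=2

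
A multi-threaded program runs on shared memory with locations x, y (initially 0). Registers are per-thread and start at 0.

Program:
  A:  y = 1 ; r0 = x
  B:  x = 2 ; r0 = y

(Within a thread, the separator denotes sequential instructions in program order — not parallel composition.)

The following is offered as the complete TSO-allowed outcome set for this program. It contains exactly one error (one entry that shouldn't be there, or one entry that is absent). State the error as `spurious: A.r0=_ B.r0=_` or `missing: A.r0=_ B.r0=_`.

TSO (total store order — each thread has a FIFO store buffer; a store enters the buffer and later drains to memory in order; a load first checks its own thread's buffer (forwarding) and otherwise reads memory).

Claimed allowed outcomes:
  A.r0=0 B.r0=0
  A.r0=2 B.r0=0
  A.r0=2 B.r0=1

missing: A.r0=0 B.r0=1

outcome vector order: (A.r0,B.r0)
[TSO] allowed = {0/0 0/1 2/0 2/1}
TSO∖claimed = {0/1}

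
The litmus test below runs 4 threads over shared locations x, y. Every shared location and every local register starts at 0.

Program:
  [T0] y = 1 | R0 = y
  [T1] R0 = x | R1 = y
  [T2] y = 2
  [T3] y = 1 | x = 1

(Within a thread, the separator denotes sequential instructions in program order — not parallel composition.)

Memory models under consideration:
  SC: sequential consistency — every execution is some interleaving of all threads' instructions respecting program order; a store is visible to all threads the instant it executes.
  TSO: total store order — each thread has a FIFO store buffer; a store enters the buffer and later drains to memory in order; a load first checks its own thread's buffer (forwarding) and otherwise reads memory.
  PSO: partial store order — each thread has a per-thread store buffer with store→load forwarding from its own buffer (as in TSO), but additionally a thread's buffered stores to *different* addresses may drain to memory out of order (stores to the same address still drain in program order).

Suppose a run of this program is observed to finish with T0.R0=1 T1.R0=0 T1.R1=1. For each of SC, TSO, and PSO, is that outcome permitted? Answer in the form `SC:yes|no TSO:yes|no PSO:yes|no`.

SC:yes TSO:yes PSO:yes

outcome vector order: (T0.R0,T1.R0,T1.R1)
[SC] allowed = {1/0/0, 1/0/1, 1/0/2, 1/1/1, 1/1/2, 2/0/0, 2/0/1, 2/0/2, 2/1/1, 2/1/2}
[TSO] allowed = {1/0/0, 1/0/1, 1/0/2, 1/1/1, 1/1/2, 2/0/0, 2/0/1, 2/0/2, 2/1/1, 2/1/2}
[PSO] allowed = {1/0/0, 1/0/1, 1/0/2, 1/1/0, 1/1/1, 1/1/2, 2/0/0, 2/0/1, 2/0/2, 2/1/0, 2/1/1, 2/1/2}
target 1/0/1 ∈ {SC,TSO,PSO}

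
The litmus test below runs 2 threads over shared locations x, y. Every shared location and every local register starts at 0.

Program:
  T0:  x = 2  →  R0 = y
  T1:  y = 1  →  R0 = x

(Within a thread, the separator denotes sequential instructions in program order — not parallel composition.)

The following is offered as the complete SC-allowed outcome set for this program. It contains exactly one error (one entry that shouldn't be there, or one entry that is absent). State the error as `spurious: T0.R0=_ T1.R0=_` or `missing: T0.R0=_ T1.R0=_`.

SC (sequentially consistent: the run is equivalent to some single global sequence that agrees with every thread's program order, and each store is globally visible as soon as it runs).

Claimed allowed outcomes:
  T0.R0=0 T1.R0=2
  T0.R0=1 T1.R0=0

missing: T0.R0=1 T1.R0=2

outcome vector order: (T0.R0,T1.R0)
SC: 3 outcomes — {02, 10, 12}
SC∖claimed = {12}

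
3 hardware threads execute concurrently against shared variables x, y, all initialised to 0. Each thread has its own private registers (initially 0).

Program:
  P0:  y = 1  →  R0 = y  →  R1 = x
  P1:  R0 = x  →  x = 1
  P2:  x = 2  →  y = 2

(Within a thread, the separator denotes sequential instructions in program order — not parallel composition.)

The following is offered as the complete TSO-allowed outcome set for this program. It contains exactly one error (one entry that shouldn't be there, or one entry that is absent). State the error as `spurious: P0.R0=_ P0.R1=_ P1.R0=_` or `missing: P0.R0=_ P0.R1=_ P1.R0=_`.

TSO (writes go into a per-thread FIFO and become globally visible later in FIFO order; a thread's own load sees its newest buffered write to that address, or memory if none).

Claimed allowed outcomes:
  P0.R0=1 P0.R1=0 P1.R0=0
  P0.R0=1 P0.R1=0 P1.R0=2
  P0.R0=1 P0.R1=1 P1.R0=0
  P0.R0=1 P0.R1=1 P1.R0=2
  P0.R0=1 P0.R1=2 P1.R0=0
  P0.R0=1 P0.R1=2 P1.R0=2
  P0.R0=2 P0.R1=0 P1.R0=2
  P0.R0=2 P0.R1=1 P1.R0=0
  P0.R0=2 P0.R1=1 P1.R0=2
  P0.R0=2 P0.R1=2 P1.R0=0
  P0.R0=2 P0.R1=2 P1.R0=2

spurious: P0.R0=2 P0.R1=0 P1.R0=2

outcome vector order: (P0.R0,P0.R1,P1.R0)
TSO (10): <1 0 0>; <1 0 2>; <1 1 0>; <1 1 2>; <1 2 0>; <1 2 2>; <2 1 0>; <2 1 2>; <2 2 0>; <2 2 2>
claimed∖TSO = {<2 0 2>}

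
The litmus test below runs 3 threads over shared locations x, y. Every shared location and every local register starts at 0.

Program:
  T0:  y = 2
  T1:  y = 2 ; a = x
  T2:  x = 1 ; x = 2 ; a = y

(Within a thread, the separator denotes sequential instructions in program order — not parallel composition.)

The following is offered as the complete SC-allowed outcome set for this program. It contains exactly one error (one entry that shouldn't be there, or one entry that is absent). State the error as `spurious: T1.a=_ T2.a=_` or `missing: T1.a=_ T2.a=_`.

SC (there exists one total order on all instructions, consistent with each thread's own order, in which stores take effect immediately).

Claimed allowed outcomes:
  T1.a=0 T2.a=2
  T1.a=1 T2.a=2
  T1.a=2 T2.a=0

outcome vector order: (T1.a,T2.a)
under SC → 0/2; 1/2; 2/0; 2/2
SC∖claimed = {2/2}

missing: T1.a=2 T2.a=2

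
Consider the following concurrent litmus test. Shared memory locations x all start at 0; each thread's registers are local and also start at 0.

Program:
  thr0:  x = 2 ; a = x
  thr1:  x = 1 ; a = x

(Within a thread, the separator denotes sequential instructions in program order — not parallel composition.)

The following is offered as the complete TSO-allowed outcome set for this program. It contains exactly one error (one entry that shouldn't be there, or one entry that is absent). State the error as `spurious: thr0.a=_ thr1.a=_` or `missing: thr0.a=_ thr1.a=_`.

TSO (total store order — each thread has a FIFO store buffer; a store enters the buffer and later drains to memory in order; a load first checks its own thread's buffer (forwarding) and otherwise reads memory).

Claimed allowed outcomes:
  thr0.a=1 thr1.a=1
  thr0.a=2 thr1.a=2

missing: thr0.a=2 thr1.a=1

outcome vector order: (thr0.a,thr1.a)
TSO: 3 outcomes — {(1,1), (2,1), (2,2)}
TSO∖claimed = {(2,1)}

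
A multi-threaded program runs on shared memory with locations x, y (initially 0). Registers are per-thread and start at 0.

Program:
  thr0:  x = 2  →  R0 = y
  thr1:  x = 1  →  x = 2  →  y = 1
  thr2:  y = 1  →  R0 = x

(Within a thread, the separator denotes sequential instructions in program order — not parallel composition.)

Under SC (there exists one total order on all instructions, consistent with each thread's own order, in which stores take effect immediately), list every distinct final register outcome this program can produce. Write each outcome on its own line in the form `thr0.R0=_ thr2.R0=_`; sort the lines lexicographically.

outcome vector order: (thr0.R0,thr2.R0)
|SC outcomes| = 5

thr0.R0=0 thr2.R0=1
thr0.R0=0 thr2.R0=2
thr0.R0=1 thr2.R0=0
thr0.R0=1 thr2.R0=1
thr0.R0=1 thr2.R0=2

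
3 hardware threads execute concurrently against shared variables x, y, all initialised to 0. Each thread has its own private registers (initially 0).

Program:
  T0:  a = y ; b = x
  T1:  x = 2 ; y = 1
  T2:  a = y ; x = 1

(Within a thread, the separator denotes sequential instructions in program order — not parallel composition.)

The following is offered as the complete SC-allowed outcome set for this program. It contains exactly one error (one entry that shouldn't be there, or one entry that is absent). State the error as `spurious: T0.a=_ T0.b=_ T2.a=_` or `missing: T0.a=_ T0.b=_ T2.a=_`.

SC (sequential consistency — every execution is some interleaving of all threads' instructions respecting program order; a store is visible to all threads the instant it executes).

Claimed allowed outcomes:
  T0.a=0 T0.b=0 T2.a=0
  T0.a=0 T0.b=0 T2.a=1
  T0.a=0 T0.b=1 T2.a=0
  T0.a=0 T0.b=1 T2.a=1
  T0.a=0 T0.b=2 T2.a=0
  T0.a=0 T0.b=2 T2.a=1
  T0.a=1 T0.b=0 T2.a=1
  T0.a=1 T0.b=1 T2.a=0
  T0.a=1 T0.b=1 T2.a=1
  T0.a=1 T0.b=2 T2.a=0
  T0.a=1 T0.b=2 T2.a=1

outcome vector order: (T0.a,T0.b,T2.a)
SC: 10 outcomes — {(0,0,0); (0,0,1); (0,1,0); (0,1,1); (0,2,0); (0,2,1); (1,1,0); (1,1,1); (1,2,0); (1,2,1)}
claimed∖SC = {(1,0,1)}

spurious: T0.a=1 T0.b=0 T2.a=1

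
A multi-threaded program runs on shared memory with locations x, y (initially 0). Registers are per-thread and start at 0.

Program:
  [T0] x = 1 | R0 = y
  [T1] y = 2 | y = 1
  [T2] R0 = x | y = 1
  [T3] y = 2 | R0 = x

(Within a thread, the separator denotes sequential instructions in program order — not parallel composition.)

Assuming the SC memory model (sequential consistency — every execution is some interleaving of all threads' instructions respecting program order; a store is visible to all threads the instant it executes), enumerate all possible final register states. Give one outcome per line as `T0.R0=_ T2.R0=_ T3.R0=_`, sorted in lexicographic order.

T0.R0=0 T2.R0=0 T3.R0=1
T0.R0=0 T2.R0=1 T3.R0=1
T0.R0=1 T2.R0=0 T3.R0=0
T0.R0=1 T2.R0=0 T3.R0=1
T0.R0=1 T2.R0=1 T3.R0=0
T0.R0=1 T2.R0=1 T3.R0=1
T0.R0=2 T2.R0=0 T3.R0=0
T0.R0=2 T2.R0=0 T3.R0=1
T0.R0=2 T2.R0=1 T3.R0=0
T0.R0=2 T2.R0=1 T3.R0=1

outcome vector order: (T0.R0,T2.R0,T3.R0)
|SC outcomes| = 10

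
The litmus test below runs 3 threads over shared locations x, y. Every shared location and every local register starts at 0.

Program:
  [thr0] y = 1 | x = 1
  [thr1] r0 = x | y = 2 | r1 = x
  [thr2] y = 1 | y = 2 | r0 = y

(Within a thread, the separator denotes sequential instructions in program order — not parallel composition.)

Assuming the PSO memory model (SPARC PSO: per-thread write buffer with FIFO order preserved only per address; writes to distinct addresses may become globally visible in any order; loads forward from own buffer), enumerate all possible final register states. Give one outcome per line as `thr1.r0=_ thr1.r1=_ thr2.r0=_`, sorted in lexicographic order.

outcome vector order: (thr1.r0,thr1.r1,thr2.r0)
|PSO outcomes| = 6

thr1.r0=0 thr1.r1=0 thr2.r0=1
thr1.r0=0 thr1.r1=0 thr2.r0=2
thr1.r0=0 thr1.r1=1 thr2.r0=1
thr1.r0=0 thr1.r1=1 thr2.r0=2
thr1.r0=1 thr1.r1=1 thr2.r0=1
thr1.r0=1 thr1.r1=1 thr2.r0=2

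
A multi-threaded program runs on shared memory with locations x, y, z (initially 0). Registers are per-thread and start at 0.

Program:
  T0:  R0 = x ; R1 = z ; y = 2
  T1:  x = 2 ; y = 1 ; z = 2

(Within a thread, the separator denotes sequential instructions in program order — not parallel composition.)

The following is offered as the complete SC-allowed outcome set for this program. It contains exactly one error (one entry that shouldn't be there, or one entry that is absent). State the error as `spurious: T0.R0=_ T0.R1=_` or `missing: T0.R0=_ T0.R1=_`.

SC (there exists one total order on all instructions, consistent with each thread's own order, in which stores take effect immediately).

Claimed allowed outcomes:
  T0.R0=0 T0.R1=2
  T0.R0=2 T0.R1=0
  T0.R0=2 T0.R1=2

missing: T0.R0=0 T0.R1=0

outcome vector order: (T0.R0,T0.R1)
SC: 4 outcomes — {0/0 0/2 2/0 2/2}
SC∖claimed = {0/0}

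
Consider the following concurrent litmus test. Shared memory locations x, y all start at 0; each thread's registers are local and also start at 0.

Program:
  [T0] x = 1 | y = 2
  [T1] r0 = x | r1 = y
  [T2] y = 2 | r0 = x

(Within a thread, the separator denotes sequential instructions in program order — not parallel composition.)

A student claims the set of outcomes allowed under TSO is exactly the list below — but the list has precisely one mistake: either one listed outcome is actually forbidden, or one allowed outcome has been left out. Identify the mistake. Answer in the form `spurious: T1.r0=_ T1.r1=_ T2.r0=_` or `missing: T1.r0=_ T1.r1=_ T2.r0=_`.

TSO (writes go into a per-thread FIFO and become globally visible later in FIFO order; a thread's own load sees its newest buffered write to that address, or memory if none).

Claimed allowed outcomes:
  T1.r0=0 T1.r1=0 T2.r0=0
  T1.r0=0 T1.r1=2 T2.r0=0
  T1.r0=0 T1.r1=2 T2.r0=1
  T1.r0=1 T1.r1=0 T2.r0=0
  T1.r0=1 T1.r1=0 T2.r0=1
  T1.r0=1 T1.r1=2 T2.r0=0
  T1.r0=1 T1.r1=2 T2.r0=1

missing: T1.r0=0 T1.r1=0 T2.r0=1

outcome vector order: (T1.r0,T1.r1,T2.r0)
[TSO] allowed = {(0,0,0), (0,0,1), (0,2,0), (0,2,1), (1,0,0), (1,0,1), (1,2,0), (1,2,1)}
TSO∖claimed = {(0,0,1)}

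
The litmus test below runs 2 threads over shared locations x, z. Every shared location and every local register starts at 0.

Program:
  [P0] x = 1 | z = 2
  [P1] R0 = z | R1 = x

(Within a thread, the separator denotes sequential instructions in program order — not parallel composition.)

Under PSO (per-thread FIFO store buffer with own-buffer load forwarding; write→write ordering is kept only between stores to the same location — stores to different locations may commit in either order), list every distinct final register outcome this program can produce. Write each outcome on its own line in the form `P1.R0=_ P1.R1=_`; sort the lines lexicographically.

P1.R0=0 P1.R1=0
P1.R0=0 P1.R1=1
P1.R0=2 P1.R1=0
P1.R0=2 P1.R1=1

outcome vector order: (P1.R0,P1.R1)
|PSO outcomes| = 4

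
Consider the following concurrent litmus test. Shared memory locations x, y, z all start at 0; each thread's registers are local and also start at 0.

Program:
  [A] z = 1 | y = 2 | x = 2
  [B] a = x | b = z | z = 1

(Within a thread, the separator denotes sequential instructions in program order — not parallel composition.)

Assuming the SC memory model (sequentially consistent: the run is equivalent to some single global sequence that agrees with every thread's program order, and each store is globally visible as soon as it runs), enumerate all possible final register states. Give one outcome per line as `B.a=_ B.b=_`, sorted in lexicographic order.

B.a=0 B.b=0
B.a=0 B.b=1
B.a=2 B.b=1

outcome vector order: (B.a,B.b)
|SC outcomes| = 3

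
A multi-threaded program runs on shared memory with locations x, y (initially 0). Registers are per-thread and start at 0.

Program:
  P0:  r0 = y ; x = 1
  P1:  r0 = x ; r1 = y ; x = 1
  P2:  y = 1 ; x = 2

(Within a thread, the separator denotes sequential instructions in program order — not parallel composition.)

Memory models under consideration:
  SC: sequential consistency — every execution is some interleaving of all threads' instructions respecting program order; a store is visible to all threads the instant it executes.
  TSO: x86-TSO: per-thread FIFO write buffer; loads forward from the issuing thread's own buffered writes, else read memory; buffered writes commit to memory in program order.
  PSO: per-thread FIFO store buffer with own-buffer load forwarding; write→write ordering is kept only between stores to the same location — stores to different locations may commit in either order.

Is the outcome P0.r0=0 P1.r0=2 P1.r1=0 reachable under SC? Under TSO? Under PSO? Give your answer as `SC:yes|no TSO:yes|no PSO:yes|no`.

outcome vector order: (P0.r0,P1.r0,P1.r1)
under SC → <0 0 0> <0 0 1> <0 1 0> <0 1 1> <0 2 1> <1 0 0> <1 0 1> <1 1 1> <1 2 1>
under TSO → <0 0 0> <0 0 1> <0 1 0> <0 1 1> <0 2 1> <1 0 0> <1 0 1> <1 1 1> <1 2 1>
under PSO → <0 0 0> <0 0 1> <0 1 0> <0 1 1> <0 2 0> <0 2 1> <1 0 0> <1 0 1> <1 1 1> <1 2 0> <1 2 1>
target <0 2 0> ∈ {PSO}

SC:no TSO:no PSO:yes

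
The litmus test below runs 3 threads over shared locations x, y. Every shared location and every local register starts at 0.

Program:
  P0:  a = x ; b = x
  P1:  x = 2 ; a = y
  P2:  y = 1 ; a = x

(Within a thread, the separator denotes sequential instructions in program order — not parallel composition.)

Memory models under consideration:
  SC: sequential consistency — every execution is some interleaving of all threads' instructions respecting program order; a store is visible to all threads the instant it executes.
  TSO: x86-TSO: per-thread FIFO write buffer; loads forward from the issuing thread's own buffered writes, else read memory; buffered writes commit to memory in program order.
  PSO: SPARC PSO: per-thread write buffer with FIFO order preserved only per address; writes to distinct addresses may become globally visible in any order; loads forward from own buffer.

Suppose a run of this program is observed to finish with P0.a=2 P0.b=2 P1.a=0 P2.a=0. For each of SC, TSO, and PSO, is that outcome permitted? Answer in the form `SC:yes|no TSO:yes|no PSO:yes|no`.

SC:no TSO:yes PSO:yes

outcome vector order: (P0.a,P0.b,P1.a,P2.a)
SC (9): <0 0 0 2> <0 0 1 0> <0 0 1 2> <0 2 0 2> <0 2 1 0> <0 2 1 2> <2 2 0 2> <2 2 1 0> <2 2 1 2>
TSO (12): <0 0 0 0> <0 0 0 2> <0 0 1 0> <0 0 1 2> <0 2 0 0> <0 2 0 2> <0 2 1 0> <0 2 1 2> <2 2 0 0> <2 2 0 2> <2 2 1 0> <2 2 1 2>
PSO (12): <0 0 0 0> <0 0 0 2> <0 0 1 0> <0 0 1 2> <0 2 0 0> <0 2 0 2> <0 2 1 0> <0 2 1 2> <2 2 0 0> <2 2 0 2> <2 2 1 0> <2 2 1 2>
target <2 2 0 0> ∈ {TSO,PSO}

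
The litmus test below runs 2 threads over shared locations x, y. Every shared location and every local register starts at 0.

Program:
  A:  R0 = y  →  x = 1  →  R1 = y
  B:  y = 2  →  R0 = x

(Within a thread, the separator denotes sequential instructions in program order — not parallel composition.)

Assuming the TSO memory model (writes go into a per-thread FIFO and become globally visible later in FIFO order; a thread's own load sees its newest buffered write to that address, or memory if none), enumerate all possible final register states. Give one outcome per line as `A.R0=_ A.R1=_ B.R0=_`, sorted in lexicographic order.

A.R0=0 A.R1=0 B.R0=0
A.R0=0 A.R1=0 B.R0=1
A.R0=0 A.R1=2 B.R0=0
A.R0=0 A.R1=2 B.R0=1
A.R0=2 A.R1=2 B.R0=0
A.R0=2 A.R1=2 B.R0=1

outcome vector order: (A.R0,A.R1,B.R0)
|TSO outcomes| = 6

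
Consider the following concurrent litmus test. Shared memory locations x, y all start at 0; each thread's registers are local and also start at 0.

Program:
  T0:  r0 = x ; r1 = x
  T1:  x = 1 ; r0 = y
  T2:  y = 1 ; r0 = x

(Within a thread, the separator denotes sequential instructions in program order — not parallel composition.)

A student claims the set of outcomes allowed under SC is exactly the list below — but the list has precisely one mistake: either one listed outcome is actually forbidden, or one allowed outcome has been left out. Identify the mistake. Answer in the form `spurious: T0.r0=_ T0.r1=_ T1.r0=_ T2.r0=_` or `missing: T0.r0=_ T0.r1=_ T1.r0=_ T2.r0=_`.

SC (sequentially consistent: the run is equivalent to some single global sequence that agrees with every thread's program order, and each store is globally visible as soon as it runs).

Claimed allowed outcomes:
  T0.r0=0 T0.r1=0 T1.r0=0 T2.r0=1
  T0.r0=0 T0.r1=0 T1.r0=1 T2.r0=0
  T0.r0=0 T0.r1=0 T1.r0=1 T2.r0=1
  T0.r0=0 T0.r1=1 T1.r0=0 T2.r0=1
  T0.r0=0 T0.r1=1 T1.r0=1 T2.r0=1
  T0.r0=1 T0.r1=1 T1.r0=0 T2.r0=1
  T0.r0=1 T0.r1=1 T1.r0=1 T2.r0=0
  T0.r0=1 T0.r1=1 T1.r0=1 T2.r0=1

missing: T0.r0=0 T0.r1=1 T1.r0=1 T2.r0=0

outcome vector order: (T0.r0,T0.r1,T1.r0,T2.r0)
SC (9): (0,0,0,1); (0,0,1,0); (0,0,1,1); (0,1,0,1); (0,1,1,0); (0,1,1,1); (1,1,0,1); (1,1,1,0); (1,1,1,1)
SC∖claimed = {(0,1,1,0)}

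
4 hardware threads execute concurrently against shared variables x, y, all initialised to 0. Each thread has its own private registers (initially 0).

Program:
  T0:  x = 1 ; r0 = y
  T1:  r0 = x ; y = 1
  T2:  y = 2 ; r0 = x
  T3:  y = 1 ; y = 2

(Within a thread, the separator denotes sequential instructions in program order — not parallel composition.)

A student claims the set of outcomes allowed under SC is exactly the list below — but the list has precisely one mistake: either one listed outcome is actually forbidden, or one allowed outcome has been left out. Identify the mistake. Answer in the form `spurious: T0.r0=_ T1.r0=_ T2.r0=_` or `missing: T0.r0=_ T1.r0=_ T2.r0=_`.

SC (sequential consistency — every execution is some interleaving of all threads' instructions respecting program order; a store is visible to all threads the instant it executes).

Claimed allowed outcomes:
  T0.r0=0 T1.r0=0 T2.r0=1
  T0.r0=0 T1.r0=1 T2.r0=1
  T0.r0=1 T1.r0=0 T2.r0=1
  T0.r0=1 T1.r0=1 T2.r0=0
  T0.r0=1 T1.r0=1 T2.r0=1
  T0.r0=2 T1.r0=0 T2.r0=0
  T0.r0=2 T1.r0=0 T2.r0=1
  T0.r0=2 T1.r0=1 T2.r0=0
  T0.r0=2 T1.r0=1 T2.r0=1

outcome vector order: (T0.r0,T1.r0,T2.r0)
[SC] allowed = {0/0/1, 0/1/1, 1/0/0, 1/0/1, 1/1/0, 1/1/1, 2/0/0, 2/0/1, 2/1/0, 2/1/1}
SC∖claimed = {1/0/0}

missing: T0.r0=1 T1.r0=0 T2.r0=0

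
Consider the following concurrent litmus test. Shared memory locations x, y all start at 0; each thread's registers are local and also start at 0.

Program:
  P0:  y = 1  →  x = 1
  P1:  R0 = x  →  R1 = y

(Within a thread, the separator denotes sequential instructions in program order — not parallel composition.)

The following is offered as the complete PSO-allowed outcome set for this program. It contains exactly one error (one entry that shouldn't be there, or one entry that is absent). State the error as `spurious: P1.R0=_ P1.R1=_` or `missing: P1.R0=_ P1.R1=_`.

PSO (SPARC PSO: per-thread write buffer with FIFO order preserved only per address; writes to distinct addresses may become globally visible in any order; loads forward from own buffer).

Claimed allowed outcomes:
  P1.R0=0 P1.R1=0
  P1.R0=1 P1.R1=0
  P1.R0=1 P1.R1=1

outcome vector order: (P1.R0,P1.R1)
[PSO] allowed = {(0,0) (0,1) (1,0) (1,1)}
PSO∖claimed = {(0,1)}

missing: P1.R0=0 P1.R1=1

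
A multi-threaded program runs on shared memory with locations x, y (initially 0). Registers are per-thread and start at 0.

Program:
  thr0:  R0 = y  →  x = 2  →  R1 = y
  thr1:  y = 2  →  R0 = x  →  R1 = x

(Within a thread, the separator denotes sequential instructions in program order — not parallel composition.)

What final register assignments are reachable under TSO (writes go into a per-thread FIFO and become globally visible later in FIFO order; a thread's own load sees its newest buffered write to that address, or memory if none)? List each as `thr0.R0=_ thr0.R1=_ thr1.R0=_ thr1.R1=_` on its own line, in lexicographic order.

outcome vector order: (thr0.R0,thr0.R1,thr1.R0,thr1.R1)
|TSO outcomes| = 9

thr0.R0=0 thr0.R1=0 thr1.R0=0 thr1.R1=0
thr0.R0=0 thr0.R1=0 thr1.R0=0 thr1.R1=2
thr0.R0=0 thr0.R1=0 thr1.R0=2 thr1.R1=2
thr0.R0=0 thr0.R1=2 thr1.R0=0 thr1.R1=0
thr0.R0=0 thr0.R1=2 thr1.R0=0 thr1.R1=2
thr0.R0=0 thr0.R1=2 thr1.R0=2 thr1.R1=2
thr0.R0=2 thr0.R1=2 thr1.R0=0 thr1.R1=0
thr0.R0=2 thr0.R1=2 thr1.R0=0 thr1.R1=2
thr0.R0=2 thr0.R1=2 thr1.R0=2 thr1.R1=2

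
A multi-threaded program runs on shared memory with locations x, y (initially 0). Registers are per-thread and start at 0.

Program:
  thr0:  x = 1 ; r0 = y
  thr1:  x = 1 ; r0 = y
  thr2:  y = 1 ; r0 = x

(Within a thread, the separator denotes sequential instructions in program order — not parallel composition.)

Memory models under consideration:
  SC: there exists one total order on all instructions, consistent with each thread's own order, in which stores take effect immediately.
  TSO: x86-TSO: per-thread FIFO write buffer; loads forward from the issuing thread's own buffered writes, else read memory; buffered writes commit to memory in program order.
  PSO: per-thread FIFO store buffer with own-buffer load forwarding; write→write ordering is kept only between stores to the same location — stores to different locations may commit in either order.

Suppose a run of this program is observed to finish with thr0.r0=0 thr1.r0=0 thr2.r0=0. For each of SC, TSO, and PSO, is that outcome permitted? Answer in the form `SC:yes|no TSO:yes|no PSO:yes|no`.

SC:no TSO:yes PSO:yes

outcome vector order: (thr0.r0,thr1.r0,thr2.r0)
SC: 5 outcomes — {(0,0,1); (0,1,1); (1,0,1); (1,1,0); (1,1,1)}
TSO: 8 outcomes — {(0,0,0); (0,0,1); (0,1,0); (0,1,1); (1,0,0); (1,0,1); (1,1,0); (1,1,1)}
PSO: 8 outcomes — {(0,0,0); (0,0,1); (0,1,0); (0,1,1); (1,0,0); (1,0,1); (1,1,0); (1,1,1)}
target (0,0,0) ∈ {TSO,PSO}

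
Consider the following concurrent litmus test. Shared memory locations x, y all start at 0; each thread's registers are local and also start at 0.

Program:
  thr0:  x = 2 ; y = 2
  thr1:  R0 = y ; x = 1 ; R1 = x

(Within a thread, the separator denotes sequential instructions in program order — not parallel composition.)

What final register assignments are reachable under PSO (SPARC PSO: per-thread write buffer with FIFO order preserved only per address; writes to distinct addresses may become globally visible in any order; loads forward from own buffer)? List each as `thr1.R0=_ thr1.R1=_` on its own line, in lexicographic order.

thr1.R0=0 thr1.R1=1
thr1.R0=0 thr1.R1=2
thr1.R0=2 thr1.R1=1
thr1.R0=2 thr1.R1=2

outcome vector order: (thr1.R0,thr1.R1)
|PSO outcomes| = 4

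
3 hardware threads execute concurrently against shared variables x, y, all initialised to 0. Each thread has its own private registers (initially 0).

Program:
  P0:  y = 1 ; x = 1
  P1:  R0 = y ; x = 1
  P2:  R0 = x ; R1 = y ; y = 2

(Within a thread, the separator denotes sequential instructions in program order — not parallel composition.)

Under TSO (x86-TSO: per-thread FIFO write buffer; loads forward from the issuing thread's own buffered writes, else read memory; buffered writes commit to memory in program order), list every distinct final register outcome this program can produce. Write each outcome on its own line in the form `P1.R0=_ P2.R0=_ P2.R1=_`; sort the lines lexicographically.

P1.R0=0 P2.R0=0 P2.R1=0
P1.R0=0 P2.R0=0 P2.R1=1
P1.R0=0 P2.R0=1 P2.R1=0
P1.R0=0 P2.R0=1 P2.R1=1
P1.R0=1 P2.R0=0 P2.R1=0
P1.R0=1 P2.R0=0 P2.R1=1
P1.R0=1 P2.R0=1 P2.R1=1
P1.R0=2 P2.R0=0 P2.R1=0
P1.R0=2 P2.R0=0 P2.R1=1
P1.R0=2 P2.R0=1 P2.R1=1

outcome vector order: (P1.R0,P2.R0,P2.R1)
|TSO outcomes| = 10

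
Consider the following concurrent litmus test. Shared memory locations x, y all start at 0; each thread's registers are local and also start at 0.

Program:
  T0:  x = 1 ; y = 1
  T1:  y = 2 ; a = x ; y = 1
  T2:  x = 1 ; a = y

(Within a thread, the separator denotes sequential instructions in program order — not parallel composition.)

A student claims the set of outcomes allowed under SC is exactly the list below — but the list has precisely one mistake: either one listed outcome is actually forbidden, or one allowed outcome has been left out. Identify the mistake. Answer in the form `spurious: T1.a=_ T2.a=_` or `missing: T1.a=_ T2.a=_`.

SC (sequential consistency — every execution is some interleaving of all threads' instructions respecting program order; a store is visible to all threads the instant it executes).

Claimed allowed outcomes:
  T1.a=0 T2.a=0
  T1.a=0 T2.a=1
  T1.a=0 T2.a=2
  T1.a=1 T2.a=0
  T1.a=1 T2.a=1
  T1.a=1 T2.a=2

outcome vector order: (T1.a,T2.a)
SC (5): (0,1); (0,2); (1,0); (1,1); (1,2)
claimed∖SC = {(0,0)}

spurious: T1.a=0 T2.a=0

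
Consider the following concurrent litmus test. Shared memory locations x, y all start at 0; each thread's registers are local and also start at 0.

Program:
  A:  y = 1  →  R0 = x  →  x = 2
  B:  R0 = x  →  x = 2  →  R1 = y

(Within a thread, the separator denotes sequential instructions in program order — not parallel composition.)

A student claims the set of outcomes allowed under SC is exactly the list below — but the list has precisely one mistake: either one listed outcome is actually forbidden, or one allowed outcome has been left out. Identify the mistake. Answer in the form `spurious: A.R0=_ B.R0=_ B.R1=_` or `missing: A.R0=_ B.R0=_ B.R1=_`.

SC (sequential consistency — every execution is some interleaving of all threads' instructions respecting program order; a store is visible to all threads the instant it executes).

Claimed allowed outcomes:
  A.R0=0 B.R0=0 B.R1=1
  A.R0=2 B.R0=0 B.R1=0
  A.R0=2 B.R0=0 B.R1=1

missing: A.R0=0 B.R0=2 B.R1=1

outcome vector order: (A.R0,B.R0,B.R1)
[SC] allowed = {(0,0,1); (0,2,1); (2,0,0); (2,0,1)}
SC∖claimed = {(0,2,1)}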